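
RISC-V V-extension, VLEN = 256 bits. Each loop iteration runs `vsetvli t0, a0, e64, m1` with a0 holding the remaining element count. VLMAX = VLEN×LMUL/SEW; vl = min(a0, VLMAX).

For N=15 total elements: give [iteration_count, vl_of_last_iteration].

lanes per group: 256·1/64 = 4
N=15: ⌈15/4⌉ = 4 iters; last vl = 15 − 3×4 = 3

[iterations, last_vl] = [4, 3]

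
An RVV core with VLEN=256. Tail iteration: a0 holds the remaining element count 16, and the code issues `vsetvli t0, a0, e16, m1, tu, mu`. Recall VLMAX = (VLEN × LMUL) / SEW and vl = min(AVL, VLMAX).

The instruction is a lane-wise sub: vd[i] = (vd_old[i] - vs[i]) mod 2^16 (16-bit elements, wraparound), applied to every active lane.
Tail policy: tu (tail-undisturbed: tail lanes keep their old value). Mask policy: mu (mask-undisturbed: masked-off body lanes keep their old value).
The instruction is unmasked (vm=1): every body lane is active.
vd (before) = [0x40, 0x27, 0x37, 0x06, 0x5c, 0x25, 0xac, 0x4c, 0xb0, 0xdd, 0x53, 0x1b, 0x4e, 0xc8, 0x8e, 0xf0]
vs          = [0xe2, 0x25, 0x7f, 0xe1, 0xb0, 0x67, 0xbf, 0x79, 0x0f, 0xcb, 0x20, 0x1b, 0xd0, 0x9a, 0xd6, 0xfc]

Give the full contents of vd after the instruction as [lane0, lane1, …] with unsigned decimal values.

vd = [65374, 2, 65464, 65317, 65452, 65470, 65517, 65491, 161, 18, 51, 0, 65406, 46, 65464, 65524]

lanes per group: 256·1/16 = 16
vl ← min(16, 16) = 16
[0] sub(0x40,0xe2) = 0xff5e
[1] sub(0x27,0x25) = 0x02
[2] sub(0x37,0x7f) = 0xffb8
[3] sub(0x06,0xe1) = 0xff25
[4] sub(0x5c,0xb0) = 0xffac
[5] sub(0x25,0x67) = 0xffbe
[6] sub(0xac,0xbf) = 0xffed
[7] sub(0x4c,0x79) = 0xffd3
[8] sub(0xb0,0x0f) = 0xa1
[9] sub(0xdd,0xcb) = 0x12
[10] sub(0x53,0x20) = 0x33
[11] sub(0x1b,0x1b) = 0x00
[12] sub(0x4e,0xd0) = 0xff7e
[13] sub(0xc8,0x9a) = 0x2e
[14] sub(0x8e,0xd6) = 0xffb8
[15] sub(0xf0,0xfc) = 0xfff4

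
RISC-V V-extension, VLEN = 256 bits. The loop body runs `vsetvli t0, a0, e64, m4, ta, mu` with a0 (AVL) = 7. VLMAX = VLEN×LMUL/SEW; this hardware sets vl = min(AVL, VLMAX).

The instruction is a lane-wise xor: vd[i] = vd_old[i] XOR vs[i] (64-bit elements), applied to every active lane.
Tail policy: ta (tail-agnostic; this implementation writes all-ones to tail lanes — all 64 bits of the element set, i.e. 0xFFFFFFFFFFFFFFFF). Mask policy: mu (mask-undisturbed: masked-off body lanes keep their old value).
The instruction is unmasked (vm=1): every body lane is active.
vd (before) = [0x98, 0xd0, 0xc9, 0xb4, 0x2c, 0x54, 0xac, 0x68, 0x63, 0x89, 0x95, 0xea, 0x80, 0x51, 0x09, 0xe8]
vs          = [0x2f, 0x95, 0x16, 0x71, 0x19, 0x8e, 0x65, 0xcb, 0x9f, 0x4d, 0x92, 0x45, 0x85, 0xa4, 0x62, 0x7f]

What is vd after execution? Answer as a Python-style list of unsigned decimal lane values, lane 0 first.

vd = [183, 69, 223, 197, 53, 218, 201, 18446744073709551615, 18446744073709551615, 18446744073709551615, 18446744073709551615, 18446744073709551615, 18446744073709551615, 18446744073709551615, 18446744073709551615, 18446744073709551615]

VLMAX = (256 × 4) / 64 = 16 lanes
vl ← min(7, 16) = 7
lane  0: xor(0x98,0x2f) ⇒ 0xb7
lane  1: xor(0xd0,0x95) ⇒ 0x45
lane  2: xor(0xc9,0x16) ⇒ 0xdf
lane  3: xor(0xb4,0x71) ⇒ 0xc5
lane  4: xor(0x2c,0x19) ⇒ 0x35
lane  5: xor(0x54,0x8e) ⇒ 0xda
lane  6: xor(0xac,0x65) ⇒ 0xc9
lane  7: tail/ones ⇒ 0xffffffffffffffff
lane  8: tail/ones ⇒ 0xffffffffffffffff
lane  9: tail/ones ⇒ 0xffffffffffffffff
lane 10: tail/ones ⇒ 0xffffffffffffffff
lane 11: tail/ones ⇒ 0xffffffffffffffff
lane 12: tail/ones ⇒ 0xffffffffffffffff
lane 13: tail/ones ⇒ 0xffffffffffffffff
lane 14: tail/ones ⇒ 0xffffffffffffffff
lane 15: tail/ones ⇒ 0xffffffffffffffff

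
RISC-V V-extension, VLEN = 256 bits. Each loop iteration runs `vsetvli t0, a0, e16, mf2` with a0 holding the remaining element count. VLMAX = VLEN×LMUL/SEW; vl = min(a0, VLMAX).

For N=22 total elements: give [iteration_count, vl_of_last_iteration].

lanes per group: 256·1/2/16 = 8
22 elements at 8/iter → 3 passes, remainder 6 on the last

[iterations, last_vl] = [3, 6]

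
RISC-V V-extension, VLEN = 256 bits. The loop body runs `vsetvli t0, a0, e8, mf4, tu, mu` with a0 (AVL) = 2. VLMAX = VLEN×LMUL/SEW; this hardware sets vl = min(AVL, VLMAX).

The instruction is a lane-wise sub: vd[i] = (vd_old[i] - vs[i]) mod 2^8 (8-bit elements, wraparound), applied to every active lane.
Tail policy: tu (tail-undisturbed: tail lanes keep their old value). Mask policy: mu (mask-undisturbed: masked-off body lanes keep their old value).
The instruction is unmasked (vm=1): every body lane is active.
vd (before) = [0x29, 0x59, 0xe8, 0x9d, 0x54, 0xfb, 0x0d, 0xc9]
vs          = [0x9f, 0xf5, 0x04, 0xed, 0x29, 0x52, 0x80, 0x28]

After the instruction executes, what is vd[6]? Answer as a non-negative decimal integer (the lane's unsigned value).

vd[6] = 13

VLMAX = (256 × 1/4) / 8 = 8 lanes
vl = min(AVL, VLMAX) = min(2, 8) = 2
[0] sub(0x29,0x9f) = 0x8a
[1] sub(0x59,0xf5) = 0x64
[2] tail/keep = 0xe8
[3] tail/keep = 0x9d
[4] tail/keep = 0x54
[5] tail/keep = 0xfb
[6] tail/keep = 0x0d
[7] tail/keep = 0xc9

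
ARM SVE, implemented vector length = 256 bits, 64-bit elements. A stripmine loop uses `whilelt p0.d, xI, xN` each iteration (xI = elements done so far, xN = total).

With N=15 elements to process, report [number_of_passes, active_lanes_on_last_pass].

[iterations, last_vl] = [4, 3]

lane count: 256 div 64 = 4
iterations = ceil(15/4) = 4; final-pass vl = 3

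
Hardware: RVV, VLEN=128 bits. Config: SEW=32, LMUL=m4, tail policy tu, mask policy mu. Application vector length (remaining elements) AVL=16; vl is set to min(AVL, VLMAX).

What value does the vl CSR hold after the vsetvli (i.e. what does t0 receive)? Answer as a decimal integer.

vl = 16

VLMAX = (128 × 4) / 32 = 16 lanes
vl = min(AVL, VLMAX) = min(16, 16) = 16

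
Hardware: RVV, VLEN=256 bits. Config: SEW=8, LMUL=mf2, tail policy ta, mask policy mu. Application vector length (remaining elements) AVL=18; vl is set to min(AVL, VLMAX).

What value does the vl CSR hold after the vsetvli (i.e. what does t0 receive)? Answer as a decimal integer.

VLMAX = (256 × 1/2) / 8 = 16 lanes
vl ← min(18, 16) = 16

vl = 16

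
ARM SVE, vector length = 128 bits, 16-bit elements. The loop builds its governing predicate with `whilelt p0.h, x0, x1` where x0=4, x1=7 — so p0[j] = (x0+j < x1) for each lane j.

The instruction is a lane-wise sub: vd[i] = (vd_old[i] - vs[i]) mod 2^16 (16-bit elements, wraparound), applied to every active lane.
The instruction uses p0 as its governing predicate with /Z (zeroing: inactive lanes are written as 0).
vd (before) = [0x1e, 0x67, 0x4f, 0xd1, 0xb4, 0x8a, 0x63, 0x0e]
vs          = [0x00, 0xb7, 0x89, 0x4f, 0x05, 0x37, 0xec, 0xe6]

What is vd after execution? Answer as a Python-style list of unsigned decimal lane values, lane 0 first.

vd = [30, 65456, 65478, 0, 0, 0, 0, 0]

128-bit reg / 16-bit elem → 8 lanes
active while 4+j < 7, i.e. j ∈ [0,3) capped at 8 ⇒ 3
lane  0: sub(0x1e,0x00) ⇒ 0x1e
lane  1: sub(0x67,0xb7) ⇒ 0xffb0
lane  2: sub(0x4f,0x89) ⇒ 0xffc6
lane  3: tail/zero ⇒ 0x00
lane  4: tail/zero ⇒ 0x00
lane  5: tail/zero ⇒ 0x00
lane  6: tail/zero ⇒ 0x00
lane  7: tail/zero ⇒ 0x00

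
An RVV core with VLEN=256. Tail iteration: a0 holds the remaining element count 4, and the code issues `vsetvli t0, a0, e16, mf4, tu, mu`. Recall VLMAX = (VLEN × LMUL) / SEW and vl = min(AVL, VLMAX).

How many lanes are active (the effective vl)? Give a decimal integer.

lanes per group: 256·1/4/16 = 4
vl = min(AVL, VLMAX) = min(4, 4) = 4

vl = 4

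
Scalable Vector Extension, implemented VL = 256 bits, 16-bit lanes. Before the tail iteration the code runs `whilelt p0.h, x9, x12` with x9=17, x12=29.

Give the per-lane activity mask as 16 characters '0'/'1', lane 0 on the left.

lane count: 256 div 16 = 16
active while 17+j < 29, i.e. j ∈ [0,12) capped at 16 ⇒ 12
bits (lane 0 leftmost): 1111111111110000

predicate = 1111111111110000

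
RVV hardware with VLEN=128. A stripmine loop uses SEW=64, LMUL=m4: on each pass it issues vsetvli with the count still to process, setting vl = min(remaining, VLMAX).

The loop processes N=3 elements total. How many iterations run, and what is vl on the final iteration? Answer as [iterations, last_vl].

[iterations, last_vl] = [1, 3]

VLMAX = VLEN×LMUL/SEW = 128×4/64 = 8
3 elements at 8/iter → 1 passes, remainder 3 on the last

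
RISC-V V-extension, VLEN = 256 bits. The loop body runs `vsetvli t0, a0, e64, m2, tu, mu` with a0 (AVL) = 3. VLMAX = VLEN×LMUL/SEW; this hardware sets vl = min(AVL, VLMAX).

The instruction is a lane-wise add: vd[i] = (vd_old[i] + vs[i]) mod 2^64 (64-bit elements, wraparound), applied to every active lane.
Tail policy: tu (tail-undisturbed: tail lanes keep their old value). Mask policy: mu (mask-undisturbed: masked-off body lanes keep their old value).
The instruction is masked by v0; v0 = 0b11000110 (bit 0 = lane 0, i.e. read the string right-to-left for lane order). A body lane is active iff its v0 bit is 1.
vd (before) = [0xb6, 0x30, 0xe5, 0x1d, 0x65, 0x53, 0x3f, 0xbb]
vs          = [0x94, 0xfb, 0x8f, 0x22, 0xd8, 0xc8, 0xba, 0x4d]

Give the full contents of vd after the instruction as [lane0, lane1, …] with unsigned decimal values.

vd = [182, 299, 372, 29, 101, 83, 63, 187]

lanes per group: 256·2/64 = 8
vl ← min(3, 8) = 3
lane  0: mask-off/keep ⇒ 0xb6
lane  1: add(0x30,0xfb) ⇒ 0x12b
lane  2: add(0xe5,0x8f) ⇒ 0x174
lane  3: tail/keep ⇒ 0x1d
lane  4: tail/keep ⇒ 0x65
lane  5: tail/keep ⇒ 0x53
lane  6: tail/keep ⇒ 0x3f
lane  7: tail/keep ⇒ 0xbb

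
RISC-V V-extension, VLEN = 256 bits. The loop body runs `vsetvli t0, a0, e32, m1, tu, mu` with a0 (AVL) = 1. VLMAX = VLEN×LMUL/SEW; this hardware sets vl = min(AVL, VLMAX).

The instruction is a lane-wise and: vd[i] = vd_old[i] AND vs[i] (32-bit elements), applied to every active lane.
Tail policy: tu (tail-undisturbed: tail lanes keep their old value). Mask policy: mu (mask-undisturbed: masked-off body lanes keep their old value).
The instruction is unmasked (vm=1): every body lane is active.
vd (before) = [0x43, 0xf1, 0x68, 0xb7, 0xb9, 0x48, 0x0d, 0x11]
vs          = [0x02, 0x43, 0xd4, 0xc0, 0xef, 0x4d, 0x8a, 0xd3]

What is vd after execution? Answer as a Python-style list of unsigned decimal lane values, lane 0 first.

vd = [2, 241, 104, 183, 185, 72, 13, 17]

VLMAX = (256 × 1) / 32 = 8 lanes
AVL=1 ≤ VLMAX=8, so vl = 1
  i=0: and(0x43,0x02) → 2
  i=1: tail/keep → 241
  i=2: tail/keep → 104
  i=3: tail/keep → 183
  i=4: tail/keep → 185
  i=5: tail/keep → 72
  i=6: tail/keep → 13
  i=7: tail/keep → 17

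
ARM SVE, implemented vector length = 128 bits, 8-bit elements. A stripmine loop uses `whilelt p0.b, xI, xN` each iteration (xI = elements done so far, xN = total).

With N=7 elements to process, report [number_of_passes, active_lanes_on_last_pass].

[iterations, last_vl] = [1, 7]

register lanes = 128/8 = 16
iterations = ceil(7/16) = 1; final-pass vl = 7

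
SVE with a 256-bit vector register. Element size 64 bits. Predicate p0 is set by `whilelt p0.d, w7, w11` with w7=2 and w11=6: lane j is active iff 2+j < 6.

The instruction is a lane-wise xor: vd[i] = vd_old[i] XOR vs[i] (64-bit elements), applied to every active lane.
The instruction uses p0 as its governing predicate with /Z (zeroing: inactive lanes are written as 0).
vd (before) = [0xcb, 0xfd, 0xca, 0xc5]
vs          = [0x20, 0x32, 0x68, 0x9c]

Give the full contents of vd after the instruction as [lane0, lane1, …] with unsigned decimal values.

lane count: 256 div 64 = 4
whilelt: lane j active iff 2+j < 6 → j < 4 → 4 active
  i=0: xor(0xcb,0x20) → 235
  i=1: xor(0xfd,0x32) → 207
  i=2: xor(0xca,0x68) → 162
  i=3: xor(0xc5,0x9c) → 89

vd = [235, 207, 162, 89]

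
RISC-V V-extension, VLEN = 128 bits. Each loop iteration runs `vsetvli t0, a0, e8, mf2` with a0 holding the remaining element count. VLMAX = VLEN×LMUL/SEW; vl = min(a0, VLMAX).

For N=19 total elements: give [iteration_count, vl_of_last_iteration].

lanes per group: 128·1/2/8 = 8
iterations = ceil(19/8) = 3; final-pass vl = 3

[iterations, last_vl] = [3, 3]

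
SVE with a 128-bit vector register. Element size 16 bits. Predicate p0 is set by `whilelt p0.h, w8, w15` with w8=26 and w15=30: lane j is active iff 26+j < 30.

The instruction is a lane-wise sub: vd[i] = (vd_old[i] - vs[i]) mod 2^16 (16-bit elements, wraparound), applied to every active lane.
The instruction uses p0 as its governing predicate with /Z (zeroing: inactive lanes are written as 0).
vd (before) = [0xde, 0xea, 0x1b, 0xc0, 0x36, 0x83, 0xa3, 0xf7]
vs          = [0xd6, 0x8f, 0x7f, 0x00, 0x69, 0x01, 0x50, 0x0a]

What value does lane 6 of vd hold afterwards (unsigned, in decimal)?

lane count: 128 div 16 = 8
p0[j] = (26+j < 30); true for j=0..3 → 4 lanes set
  i=0: sub(0xde,0xd6) → 8
  i=1: sub(0xea,0x8f) → 91
  i=2: sub(0x1b,0x7f) → 65436
  i=3: sub(0xc0,0x00) → 192
  i=4: tail/zero → 0
  i=5: tail/zero → 0
  i=6: tail/zero → 0
  i=7: tail/zero → 0

vd[6] = 0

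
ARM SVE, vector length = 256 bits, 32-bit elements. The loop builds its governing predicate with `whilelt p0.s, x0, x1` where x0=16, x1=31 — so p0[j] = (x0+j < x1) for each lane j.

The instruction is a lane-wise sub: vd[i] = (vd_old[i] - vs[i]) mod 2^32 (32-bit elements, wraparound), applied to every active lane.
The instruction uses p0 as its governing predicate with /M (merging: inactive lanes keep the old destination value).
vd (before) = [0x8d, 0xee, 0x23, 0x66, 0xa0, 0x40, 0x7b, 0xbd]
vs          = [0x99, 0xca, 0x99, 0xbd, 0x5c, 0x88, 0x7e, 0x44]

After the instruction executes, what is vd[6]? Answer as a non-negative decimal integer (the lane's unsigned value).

vd[6] = 4294967293

register lanes = 256/32 = 8
active while 16+j < 31, i.e. j ∈ [0,15) capped at 8 ⇒ 8
  i=0: sub(0x8d,0x99) → 4294967284
  i=1: sub(0xee,0xca) → 36
  i=2: sub(0x23,0x99) → 4294967178
  i=3: sub(0x66,0xbd) → 4294967209
  i=4: sub(0xa0,0x5c) → 68
  i=5: sub(0x40,0x88) → 4294967224
  i=6: sub(0x7b,0x7e) → 4294967293
  i=7: sub(0xbd,0x44) → 121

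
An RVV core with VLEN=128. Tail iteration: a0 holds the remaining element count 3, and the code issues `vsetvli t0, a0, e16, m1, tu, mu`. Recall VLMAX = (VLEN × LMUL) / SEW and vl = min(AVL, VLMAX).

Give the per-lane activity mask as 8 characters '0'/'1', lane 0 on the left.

predicate = 11100000

lanes per group: 128·1/16 = 8
AVL=3 ≤ VLMAX=8, so vl = 3
bits (lane 0 leftmost): 11100000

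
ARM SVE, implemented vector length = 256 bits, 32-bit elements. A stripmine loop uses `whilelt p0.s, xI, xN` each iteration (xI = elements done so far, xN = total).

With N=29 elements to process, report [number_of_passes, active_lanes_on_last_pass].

register lanes = 256/32 = 8
N=29: ⌈29/8⌉ = 4 iters; last vl = 29 − 3×8 = 5

[iterations, last_vl] = [4, 5]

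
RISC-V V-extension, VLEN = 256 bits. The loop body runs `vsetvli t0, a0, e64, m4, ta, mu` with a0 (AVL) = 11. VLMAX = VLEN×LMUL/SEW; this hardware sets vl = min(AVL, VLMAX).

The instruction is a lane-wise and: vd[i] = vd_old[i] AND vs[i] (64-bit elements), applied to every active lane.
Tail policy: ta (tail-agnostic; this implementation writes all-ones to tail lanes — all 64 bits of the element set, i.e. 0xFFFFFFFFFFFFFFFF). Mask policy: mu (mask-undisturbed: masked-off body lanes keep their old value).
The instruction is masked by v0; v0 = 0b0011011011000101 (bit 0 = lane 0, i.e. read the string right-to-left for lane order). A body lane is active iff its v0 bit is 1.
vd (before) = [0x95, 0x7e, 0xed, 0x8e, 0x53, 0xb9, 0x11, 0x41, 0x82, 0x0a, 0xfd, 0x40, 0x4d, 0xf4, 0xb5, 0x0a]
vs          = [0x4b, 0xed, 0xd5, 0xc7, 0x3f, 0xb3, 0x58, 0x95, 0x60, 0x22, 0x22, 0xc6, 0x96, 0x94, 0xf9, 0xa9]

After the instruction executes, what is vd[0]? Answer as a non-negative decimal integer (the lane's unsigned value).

vd[0] = 1

VLMAX = (256 × 4) / 64 = 16 lanes
vl = min(AVL, VLMAX) = min(11, 16) = 11
vd[0] and(0x95,0x4b) -> 0x01
vd[1] mask-off/keep -> 0x7e
vd[2] and(0xed,0xd5) -> 0xc5
vd[3] mask-off/keep -> 0x8e
vd[4] mask-off/keep -> 0x53
vd[5] mask-off/keep -> 0xb9
vd[6] and(0x11,0x58) -> 0x10
vd[7] and(0x41,0x95) -> 0x01
vd[8] mask-off/keep -> 0x82
vd[9] and(0x0a,0x22) -> 0x02
vd[10] and(0xfd,0x22) -> 0x20
vd[11] tail/ones -> 0xffffffffffffffff
vd[12] tail/ones -> 0xffffffffffffffff
vd[13] tail/ones -> 0xffffffffffffffff
vd[14] tail/ones -> 0xffffffffffffffff
vd[15] tail/ones -> 0xffffffffffffffff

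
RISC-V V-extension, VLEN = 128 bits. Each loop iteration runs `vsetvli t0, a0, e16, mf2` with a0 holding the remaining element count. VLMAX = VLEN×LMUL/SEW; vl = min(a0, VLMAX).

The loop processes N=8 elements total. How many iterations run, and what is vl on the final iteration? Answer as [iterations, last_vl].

VLMAX = VLEN×LMUL/SEW = 128×1/2/16 = 4
iterations = ceil(8/4) = 2; final-pass vl = 4

[iterations, last_vl] = [2, 4]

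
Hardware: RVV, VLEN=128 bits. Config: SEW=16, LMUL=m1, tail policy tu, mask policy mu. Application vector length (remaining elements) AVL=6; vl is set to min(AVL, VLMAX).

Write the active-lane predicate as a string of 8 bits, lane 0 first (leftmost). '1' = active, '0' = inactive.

VLMAX = (128 × 1) / 16 = 8 lanes
vl = min(AVL, VLMAX) = min(6, 8) = 6
bits (lane 0 leftmost): 11111100

predicate = 11111100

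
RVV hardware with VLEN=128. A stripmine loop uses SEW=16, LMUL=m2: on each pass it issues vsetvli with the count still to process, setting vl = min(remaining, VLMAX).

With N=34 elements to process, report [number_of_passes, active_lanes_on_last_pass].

VLMAX = (128 × 2) / 16 = 16 lanes
iterations = ceil(34/16) = 3; final-pass vl = 2

[iterations, last_vl] = [3, 2]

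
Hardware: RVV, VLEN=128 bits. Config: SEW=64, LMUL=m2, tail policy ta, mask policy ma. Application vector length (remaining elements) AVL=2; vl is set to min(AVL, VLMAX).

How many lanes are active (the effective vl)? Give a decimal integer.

vl = 2

lanes per group: 128·2/64 = 4
vl = min(AVL, VLMAX) = min(2, 4) = 2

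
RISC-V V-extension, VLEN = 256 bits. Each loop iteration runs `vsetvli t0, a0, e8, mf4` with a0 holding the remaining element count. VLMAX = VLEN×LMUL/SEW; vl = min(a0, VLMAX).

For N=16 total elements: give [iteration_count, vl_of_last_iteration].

[iterations, last_vl] = [2, 8]

VLMAX = VLEN×LMUL/SEW = 256×1/4/8 = 8
16 elements at 8/iter → 2 passes, remainder 8 on the last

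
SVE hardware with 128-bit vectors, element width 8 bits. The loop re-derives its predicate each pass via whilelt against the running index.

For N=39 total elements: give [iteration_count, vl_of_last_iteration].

[iterations, last_vl] = [3, 7]

lane count: 128 div 8 = 16
N=39: ⌈39/16⌉ = 3 iters; last vl = 39 − 2×16 = 7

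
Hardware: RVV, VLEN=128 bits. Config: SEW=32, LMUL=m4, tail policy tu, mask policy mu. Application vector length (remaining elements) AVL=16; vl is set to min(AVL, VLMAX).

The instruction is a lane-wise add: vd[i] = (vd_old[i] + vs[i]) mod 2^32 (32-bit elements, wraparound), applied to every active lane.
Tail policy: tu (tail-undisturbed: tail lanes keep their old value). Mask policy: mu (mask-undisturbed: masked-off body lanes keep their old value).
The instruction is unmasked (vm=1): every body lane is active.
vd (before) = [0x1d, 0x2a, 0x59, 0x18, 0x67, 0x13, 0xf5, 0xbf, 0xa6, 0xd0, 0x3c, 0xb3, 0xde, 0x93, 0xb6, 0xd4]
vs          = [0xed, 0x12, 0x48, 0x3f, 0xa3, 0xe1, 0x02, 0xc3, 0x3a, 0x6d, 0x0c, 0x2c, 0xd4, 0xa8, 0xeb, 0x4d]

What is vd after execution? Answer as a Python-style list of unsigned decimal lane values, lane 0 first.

VLMAX = VLEN×LMUL/SEW = 128×4/32 = 16
AVL=16 ≤ VLMAX=16, so vl = 16
[0] add(0x1d,0xed) = 0x10a
[1] add(0x2a,0x12) = 0x3c
[2] add(0x59,0x48) = 0xa1
[3] add(0x18,0x3f) = 0x57
[4] add(0x67,0xa3) = 0x10a
[5] add(0x13,0xe1) = 0xf4
[6] add(0xf5,0x02) = 0xf7
[7] add(0xbf,0xc3) = 0x182
[8] add(0xa6,0x3a) = 0xe0
[9] add(0xd0,0x6d) = 0x13d
[10] add(0x3c,0x0c) = 0x48
[11] add(0xb3,0x2c) = 0xdf
[12] add(0xde,0xd4) = 0x1b2
[13] add(0x93,0xa8) = 0x13b
[14] add(0xb6,0xeb) = 0x1a1
[15] add(0xd4,0x4d) = 0x121

vd = [266, 60, 161, 87, 266, 244, 247, 386, 224, 317, 72, 223, 434, 315, 417, 289]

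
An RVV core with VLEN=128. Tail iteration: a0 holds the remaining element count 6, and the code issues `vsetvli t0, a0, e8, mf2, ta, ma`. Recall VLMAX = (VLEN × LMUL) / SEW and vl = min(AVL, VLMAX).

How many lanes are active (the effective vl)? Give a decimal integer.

vl = 6

lanes per group: 128·1/2/8 = 8
AVL=6 ≤ VLMAX=8, so vl = 6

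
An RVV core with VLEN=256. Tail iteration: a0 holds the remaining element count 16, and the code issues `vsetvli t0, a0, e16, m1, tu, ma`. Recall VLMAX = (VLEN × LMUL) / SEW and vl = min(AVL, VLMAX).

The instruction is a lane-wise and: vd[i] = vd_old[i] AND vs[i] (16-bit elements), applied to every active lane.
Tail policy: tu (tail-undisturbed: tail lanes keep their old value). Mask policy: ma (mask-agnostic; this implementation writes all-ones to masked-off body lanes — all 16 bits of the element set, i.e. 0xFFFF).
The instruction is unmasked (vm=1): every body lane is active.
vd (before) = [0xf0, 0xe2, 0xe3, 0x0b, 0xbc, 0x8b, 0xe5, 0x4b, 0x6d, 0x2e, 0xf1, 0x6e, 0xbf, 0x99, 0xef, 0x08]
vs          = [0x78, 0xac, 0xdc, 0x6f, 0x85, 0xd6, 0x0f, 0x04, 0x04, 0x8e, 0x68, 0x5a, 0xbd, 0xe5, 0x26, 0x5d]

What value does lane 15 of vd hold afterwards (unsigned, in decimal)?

vd[15] = 8

VLMAX = (256 × 1) / 16 = 16 lanes
AVL=16 ≤ VLMAX=16, so vl = 16
[0] and(0xf0,0x78) = 0x70
[1] and(0xe2,0xac) = 0xa0
[2] and(0xe3,0xdc) = 0xc0
[3] and(0x0b,0x6f) = 0x0b
[4] and(0xbc,0x85) = 0x84
[5] and(0x8b,0xd6) = 0x82
[6] and(0xe5,0x0f) = 0x05
[7] and(0x4b,0x04) = 0x00
[8] and(0x6d,0x04) = 0x04
[9] and(0x2e,0x8e) = 0x0e
[10] and(0xf1,0x68) = 0x60
[11] and(0x6e,0x5a) = 0x4a
[12] and(0xbf,0xbd) = 0xbd
[13] and(0x99,0xe5) = 0x81
[14] and(0xef,0x26) = 0x26
[15] and(0x08,0x5d) = 0x08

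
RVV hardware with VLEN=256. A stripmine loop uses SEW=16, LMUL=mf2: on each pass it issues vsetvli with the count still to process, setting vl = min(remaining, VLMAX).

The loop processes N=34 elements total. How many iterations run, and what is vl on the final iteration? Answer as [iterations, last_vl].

[iterations, last_vl] = [5, 2]

lanes per group: 256·1/2/16 = 8
34 elements at 8/iter → 5 passes, remainder 2 on the last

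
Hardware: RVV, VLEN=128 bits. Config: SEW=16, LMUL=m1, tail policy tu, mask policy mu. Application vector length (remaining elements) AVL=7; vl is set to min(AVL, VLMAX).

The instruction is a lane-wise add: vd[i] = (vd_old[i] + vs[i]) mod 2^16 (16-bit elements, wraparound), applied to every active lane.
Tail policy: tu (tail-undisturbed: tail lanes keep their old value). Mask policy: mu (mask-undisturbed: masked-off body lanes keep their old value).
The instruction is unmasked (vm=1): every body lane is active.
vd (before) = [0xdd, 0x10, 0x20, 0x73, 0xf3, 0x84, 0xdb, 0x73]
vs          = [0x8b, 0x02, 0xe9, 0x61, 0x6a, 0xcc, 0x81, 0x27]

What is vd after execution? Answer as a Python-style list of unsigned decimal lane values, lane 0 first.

lanes per group: 128·1/16 = 8
vl = min(AVL, VLMAX) = min(7, 8) = 7
lane  0: add(0xdd,0x8b) ⇒ 0x168
lane  1: add(0x10,0x02) ⇒ 0x12
lane  2: add(0x20,0xe9) ⇒ 0x109
lane  3: add(0x73,0x61) ⇒ 0xd4
lane  4: add(0xf3,0x6a) ⇒ 0x15d
lane  5: add(0x84,0xcc) ⇒ 0x150
lane  6: add(0xdb,0x81) ⇒ 0x15c
lane  7: tail/keep ⇒ 0x73

vd = [360, 18, 265, 212, 349, 336, 348, 115]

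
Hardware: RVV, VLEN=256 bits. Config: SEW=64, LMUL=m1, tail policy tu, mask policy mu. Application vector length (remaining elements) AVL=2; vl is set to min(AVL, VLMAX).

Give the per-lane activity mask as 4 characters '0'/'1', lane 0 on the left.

VLMAX = (256 × 1) / 64 = 4 lanes
vl = min(AVL, VLMAX) = min(2, 4) = 2
bits (lane 0 leftmost): 1100

predicate = 1100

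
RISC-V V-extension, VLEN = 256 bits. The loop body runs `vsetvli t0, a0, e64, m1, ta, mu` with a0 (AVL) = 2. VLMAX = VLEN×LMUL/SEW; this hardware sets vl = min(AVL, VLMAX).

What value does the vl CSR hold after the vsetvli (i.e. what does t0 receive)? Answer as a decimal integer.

lanes per group: 256·1/64 = 4
AVL=2 ≤ VLMAX=4, so vl = 2

vl = 2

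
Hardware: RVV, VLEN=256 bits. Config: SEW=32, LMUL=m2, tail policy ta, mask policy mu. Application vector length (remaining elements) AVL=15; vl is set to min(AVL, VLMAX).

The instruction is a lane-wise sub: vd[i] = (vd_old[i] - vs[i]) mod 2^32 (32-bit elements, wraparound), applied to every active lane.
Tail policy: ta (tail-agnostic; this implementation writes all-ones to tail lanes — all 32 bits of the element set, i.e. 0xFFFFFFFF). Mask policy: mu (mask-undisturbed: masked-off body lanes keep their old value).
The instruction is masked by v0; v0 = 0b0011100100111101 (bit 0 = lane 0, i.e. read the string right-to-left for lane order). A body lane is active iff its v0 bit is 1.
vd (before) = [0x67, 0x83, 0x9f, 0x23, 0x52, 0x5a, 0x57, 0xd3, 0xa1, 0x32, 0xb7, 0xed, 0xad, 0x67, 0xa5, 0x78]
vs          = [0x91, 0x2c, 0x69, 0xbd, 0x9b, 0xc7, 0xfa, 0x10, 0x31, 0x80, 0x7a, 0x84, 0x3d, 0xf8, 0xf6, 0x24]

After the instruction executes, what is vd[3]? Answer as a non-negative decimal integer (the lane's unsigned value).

lanes per group: 256·2/32 = 16
AVL=15 ≤ VLMAX=16, so vl = 15
lane  0: sub(0x67,0x91) ⇒ 0xffffffd6
lane  1: mask-off/keep ⇒ 0x83
lane  2: sub(0x9f,0x69) ⇒ 0x36
lane  3: sub(0x23,0xbd) ⇒ 0xffffff66
lane  4: sub(0x52,0x9b) ⇒ 0xffffffb7
lane  5: sub(0x5a,0xc7) ⇒ 0xffffff93
lane  6: mask-off/keep ⇒ 0x57
lane  7: mask-off/keep ⇒ 0xd3
lane  8: sub(0xa1,0x31) ⇒ 0x70
lane  9: mask-off/keep ⇒ 0x32
lane 10: mask-off/keep ⇒ 0xb7
lane 11: sub(0xed,0x84) ⇒ 0x69
lane 12: sub(0xad,0x3d) ⇒ 0x70
lane 13: sub(0x67,0xf8) ⇒ 0xffffff6f
lane 14: mask-off/keep ⇒ 0xa5
lane 15: tail/ones ⇒ 0xffffffff

vd[3] = 4294967142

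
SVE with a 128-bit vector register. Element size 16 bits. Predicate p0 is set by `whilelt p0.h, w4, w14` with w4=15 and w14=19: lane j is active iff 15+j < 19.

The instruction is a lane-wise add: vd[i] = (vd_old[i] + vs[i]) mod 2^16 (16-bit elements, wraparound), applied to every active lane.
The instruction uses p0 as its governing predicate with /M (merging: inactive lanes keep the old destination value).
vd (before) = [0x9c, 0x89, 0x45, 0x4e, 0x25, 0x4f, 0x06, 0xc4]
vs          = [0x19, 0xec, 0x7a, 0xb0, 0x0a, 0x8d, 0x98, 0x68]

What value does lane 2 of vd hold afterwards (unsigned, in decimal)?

128-bit reg / 16-bit elem → 8 lanes
active while 15+j < 19, i.e. j ∈ [0,4) capped at 8 ⇒ 4
[0] add(0x9c,0x19) = 0xb5
[1] add(0x89,0xec) = 0x175
[2] add(0x45,0x7a) = 0xbf
[3] add(0x4e,0xb0) = 0xfe
[4] tail/keep = 0x25
[5] tail/keep = 0x4f
[6] tail/keep = 0x06
[7] tail/keep = 0xc4

vd[2] = 191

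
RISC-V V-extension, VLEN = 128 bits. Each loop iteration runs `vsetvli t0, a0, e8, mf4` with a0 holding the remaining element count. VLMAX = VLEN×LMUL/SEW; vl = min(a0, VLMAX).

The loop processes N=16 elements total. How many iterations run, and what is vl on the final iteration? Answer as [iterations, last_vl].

[iterations, last_vl] = [4, 4]

lanes per group: 128·1/4/8 = 4
iterations = ceil(16/4) = 4; final-pass vl = 4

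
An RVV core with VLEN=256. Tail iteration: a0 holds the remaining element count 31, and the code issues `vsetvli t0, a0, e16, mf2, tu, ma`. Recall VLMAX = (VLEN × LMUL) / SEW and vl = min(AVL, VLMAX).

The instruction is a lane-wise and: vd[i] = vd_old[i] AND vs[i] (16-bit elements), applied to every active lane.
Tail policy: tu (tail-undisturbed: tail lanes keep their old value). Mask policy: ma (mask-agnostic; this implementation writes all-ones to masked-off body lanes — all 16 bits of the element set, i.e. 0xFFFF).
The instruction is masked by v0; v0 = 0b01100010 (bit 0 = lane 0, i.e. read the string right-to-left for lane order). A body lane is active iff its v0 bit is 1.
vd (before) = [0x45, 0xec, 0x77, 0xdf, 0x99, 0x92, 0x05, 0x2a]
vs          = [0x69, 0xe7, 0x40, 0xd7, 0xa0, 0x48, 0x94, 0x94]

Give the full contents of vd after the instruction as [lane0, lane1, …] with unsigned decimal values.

VLMAX = VLEN×LMUL/SEW = 256×1/2/16 = 8
AVL=31 > VLMAX=8, so vl = 8
lane  0: mask-off/ones ⇒ 0xffff
lane  1: and(0xec,0xe7) ⇒ 0xe4
lane  2: mask-off/ones ⇒ 0xffff
lane  3: mask-off/ones ⇒ 0xffff
lane  4: mask-off/ones ⇒ 0xffff
lane  5: and(0x92,0x48) ⇒ 0x00
lane  6: and(0x05,0x94) ⇒ 0x04
lane  7: mask-off/ones ⇒ 0xffff

vd = [65535, 228, 65535, 65535, 65535, 0, 4, 65535]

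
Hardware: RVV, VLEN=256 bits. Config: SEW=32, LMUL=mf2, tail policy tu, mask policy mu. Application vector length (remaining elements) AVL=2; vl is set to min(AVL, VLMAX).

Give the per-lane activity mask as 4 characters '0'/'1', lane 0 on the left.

predicate = 1100

lanes per group: 256·1/2/32 = 4
vl = min(AVL, VLMAX) = min(2, 4) = 2
bits (lane 0 leftmost): 1100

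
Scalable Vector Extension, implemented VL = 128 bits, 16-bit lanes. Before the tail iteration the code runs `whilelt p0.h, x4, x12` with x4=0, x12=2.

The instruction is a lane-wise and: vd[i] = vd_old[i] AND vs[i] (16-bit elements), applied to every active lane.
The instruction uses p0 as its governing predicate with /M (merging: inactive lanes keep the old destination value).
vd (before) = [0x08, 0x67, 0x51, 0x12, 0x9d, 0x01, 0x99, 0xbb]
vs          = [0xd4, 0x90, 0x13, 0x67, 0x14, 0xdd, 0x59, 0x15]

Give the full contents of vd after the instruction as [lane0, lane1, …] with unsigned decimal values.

vd = [0, 0, 81, 18, 157, 1, 153, 187]

128-bit reg / 16-bit elem → 8 lanes
active while 0+j < 2, i.e. j ∈ [0,2) capped at 8 ⇒ 2
lane  0: and(0x08,0xd4) ⇒ 0x00
lane  1: and(0x67,0x90) ⇒ 0x00
lane  2: tail/keep ⇒ 0x51
lane  3: tail/keep ⇒ 0x12
lane  4: tail/keep ⇒ 0x9d
lane  5: tail/keep ⇒ 0x01
lane  6: tail/keep ⇒ 0x99
lane  7: tail/keep ⇒ 0xbb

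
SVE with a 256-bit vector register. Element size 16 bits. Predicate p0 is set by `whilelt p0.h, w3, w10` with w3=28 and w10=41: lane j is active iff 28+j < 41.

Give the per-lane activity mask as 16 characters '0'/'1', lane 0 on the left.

predicate = 1111111111111000

lane count: 256 div 16 = 16
p0[j] = (28+j < 41); true for j=0..12 → 13 lanes set
bits (lane 0 leftmost): 1111111111111000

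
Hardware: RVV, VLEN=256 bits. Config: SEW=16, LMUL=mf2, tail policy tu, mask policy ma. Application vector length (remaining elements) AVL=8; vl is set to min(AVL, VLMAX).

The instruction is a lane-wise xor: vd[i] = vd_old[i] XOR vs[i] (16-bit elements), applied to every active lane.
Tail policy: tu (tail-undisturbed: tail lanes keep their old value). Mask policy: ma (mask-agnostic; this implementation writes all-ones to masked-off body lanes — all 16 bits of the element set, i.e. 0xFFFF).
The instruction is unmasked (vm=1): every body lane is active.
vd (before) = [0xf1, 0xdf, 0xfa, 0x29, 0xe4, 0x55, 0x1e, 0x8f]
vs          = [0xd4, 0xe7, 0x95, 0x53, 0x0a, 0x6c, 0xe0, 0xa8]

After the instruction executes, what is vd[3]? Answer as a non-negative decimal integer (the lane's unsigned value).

VLMAX = (256 × 1/2) / 16 = 8 lanes
vl = min(AVL, VLMAX) = min(8, 8) = 8
[0] xor(0xf1,0xd4) = 0x25
[1] xor(0xdf,0xe7) = 0x38
[2] xor(0xfa,0x95) = 0x6f
[3] xor(0x29,0x53) = 0x7a
[4] xor(0xe4,0x0a) = 0xee
[5] xor(0x55,0x6c) = 0x39
[6] xor(0x1e,0xe0) = 0xfe
[7] xor(0x8f,0xa8) = 0x27

vd[3] = 122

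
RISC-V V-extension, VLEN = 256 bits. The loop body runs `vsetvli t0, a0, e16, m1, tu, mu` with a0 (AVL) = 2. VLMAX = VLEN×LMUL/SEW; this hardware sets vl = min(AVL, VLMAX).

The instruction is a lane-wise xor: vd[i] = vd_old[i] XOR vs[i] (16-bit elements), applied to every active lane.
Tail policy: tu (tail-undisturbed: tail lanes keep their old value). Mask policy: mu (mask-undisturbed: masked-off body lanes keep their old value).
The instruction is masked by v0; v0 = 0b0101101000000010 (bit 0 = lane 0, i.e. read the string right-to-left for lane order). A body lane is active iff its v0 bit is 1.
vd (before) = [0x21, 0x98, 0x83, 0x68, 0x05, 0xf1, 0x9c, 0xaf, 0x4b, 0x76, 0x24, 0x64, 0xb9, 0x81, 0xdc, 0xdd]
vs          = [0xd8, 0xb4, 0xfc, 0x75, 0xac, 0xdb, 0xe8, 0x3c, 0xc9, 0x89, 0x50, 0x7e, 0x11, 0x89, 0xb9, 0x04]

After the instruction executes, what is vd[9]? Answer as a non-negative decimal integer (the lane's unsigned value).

VLMAX = (256 × 1) / 16 = 16 lanes
AVL=2 ≤ VLMAX=16, so vl = 2
  i=0: mask-off/keep → 33
  i=1: xor(0x98,0xb4) → 44
  i=2: tail/keep → 131
  i=3: tail/keep → 104
  i=4: tail/keep → 5
  i=5: tail/keep → 241
  i=6: tail/keep → 156
  i=7: tail/keep → 175
  i=8: tail/keep → 75
  i=9: tail/keep → 118
  i=10: tail/keep → 36
  i=11: tail/keep → 100
  i=12: tail/keep → 185
  i=13: tail/keep → 129
  i=14: tail/keep → 220
  i=15: tail/keep → 221

vd[9] = 118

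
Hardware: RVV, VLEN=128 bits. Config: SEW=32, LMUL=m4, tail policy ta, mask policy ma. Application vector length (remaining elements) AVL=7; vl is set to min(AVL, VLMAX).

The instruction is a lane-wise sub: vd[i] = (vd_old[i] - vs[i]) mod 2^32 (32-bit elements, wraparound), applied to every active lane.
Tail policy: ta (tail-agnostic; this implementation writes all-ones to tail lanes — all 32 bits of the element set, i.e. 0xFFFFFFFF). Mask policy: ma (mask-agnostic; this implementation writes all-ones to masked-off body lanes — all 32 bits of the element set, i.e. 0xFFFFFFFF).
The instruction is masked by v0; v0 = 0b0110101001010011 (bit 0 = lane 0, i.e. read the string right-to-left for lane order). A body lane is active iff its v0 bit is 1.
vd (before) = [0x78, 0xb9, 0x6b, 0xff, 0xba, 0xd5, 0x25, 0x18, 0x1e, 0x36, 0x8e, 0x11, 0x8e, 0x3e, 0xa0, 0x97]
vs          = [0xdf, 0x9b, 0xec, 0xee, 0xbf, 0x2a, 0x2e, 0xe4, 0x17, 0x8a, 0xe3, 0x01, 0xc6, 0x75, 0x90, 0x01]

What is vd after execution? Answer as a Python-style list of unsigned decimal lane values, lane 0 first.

VLMAX = VLEN×LMUL/SEW = 128×4/32 = 16
vl ← min(7, 16) = 7
  i=0: sub(0x78,0xdf) → 4294967193
  i=1: sub(0xb9,0x9b) → 30
  i=2: mask-off/ones → 4294967295
  i=3: mask-off/ones → 4294967295
  i=4: sub(0xba,0xbf) → 4294967291
  i=5: mask-off/ones → 4294967295
  i=6: sub(0x25,0x2e) → 4294967287
  i=7: tail/ones → 4294967295
  i=8: tail/ones → 4294967295
  i=9: tail/ones → 4294967295
  i=10: tail/ones → 4294967295
  i=11: tail/ones → 4294967295
  i=12: tail/ones → 4294967295
  i=13: tail/ones → 4294967295
  i=14: tail/ones → 4294967295
  i=15: tail/ones → 4294967295

vd = [4294967193, 30, 4294967295, 4294967295, 4294967291, 4294967295, 4294967287, 4294967295, 4294967295, 4294967295, 4294967295, 4294967295, 4294967295, 4294967295, 4294967295, 4294967295]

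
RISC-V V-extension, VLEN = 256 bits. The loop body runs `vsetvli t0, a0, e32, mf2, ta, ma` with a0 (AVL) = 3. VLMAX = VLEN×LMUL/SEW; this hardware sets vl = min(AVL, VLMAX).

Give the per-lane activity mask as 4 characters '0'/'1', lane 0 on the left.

predicate = 1110

VLMAX = (256 × 1/2) / 32 = 4 lanes
vl ← min(3, 4) = 3
bits (lane 0 leftmost): 1110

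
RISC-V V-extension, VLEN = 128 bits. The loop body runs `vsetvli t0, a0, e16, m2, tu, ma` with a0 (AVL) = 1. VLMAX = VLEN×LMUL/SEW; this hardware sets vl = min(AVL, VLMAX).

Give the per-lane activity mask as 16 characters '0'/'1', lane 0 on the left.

VLMAX = VLEN×LMUL/SEW = 128×2/16 = 16
vl ← min(1, 16) = 1
bits (lane 0 leftmost): 1000000000000000

predicate = 1000000000000000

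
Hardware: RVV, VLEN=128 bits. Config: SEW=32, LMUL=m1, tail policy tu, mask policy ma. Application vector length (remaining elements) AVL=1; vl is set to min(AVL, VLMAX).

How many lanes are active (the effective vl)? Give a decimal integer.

VLMAX = VLEN×LMUL/SEW = 128×1/32 = 4
AVL=1 ≤ VLMAX=4, so vl = 1

vl = 1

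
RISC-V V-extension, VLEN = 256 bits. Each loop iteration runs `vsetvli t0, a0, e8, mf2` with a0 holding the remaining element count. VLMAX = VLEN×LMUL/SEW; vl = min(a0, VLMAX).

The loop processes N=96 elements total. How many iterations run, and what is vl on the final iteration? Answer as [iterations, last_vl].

VLMAX = VLEN×LMUL/SEW = 256×1/2/8 = 16
iterations = ceil(96/16) = 6; final-pass vl = 16

[iterations, last_vl] = [6, 16]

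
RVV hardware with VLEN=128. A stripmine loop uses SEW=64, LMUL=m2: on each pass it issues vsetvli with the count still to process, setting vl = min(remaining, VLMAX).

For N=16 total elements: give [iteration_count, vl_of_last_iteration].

lanes per group: 128·2/64 = 4
N=16: ⌈16/4⌉ = 4 iters; last vl = 16 − 3×4 = 4

[iterations, last_vl] = [4, 4]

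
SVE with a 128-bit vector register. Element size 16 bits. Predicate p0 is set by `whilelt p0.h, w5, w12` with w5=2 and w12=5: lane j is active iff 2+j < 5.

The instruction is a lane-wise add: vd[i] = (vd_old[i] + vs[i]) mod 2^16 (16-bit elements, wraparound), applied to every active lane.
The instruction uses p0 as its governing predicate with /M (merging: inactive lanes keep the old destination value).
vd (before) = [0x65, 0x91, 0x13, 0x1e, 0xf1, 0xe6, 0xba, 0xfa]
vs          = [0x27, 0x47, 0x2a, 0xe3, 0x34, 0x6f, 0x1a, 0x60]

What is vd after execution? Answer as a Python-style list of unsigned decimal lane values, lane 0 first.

lane count: 128 div 16 = 8
p0[j] = (2+j < 5); true for j=0..2 → 3 lanes set
[0] add(0x65,0x27) = 0x8c
[1] add(0x91,0x47) = 0xd8
[2] add(0x13,0x2a) = 0x3d
[3] tail/keep = 0x1e
[4] tail/keep = 0xf1
[5] tail/keep = 0xe6
[6] tail/keep = 0xba
[7] tail/keep = 0xfa

vd = [140, 216, 61, 30, 241, 230, 186, 250]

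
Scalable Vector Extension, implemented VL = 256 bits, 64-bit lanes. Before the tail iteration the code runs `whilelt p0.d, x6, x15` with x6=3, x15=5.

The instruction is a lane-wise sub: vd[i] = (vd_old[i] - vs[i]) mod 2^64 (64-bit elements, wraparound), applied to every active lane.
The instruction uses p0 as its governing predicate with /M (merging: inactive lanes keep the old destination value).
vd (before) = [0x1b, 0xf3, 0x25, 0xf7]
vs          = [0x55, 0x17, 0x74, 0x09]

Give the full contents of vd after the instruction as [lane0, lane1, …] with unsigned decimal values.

vd = [18446744073709551558, 220, 37, 247]

register lanes = 256/64 = 4
p0[j] = (3+j < 5); true for j=0..1 → 2 lanes set
[0] sub(0x1b,0x55) = 0xffffffffffffffc6
[1] sub(0xf3,0x17) = 0xdc
[2] tail/keep = 0x25
[3] tail/keep = 0xf7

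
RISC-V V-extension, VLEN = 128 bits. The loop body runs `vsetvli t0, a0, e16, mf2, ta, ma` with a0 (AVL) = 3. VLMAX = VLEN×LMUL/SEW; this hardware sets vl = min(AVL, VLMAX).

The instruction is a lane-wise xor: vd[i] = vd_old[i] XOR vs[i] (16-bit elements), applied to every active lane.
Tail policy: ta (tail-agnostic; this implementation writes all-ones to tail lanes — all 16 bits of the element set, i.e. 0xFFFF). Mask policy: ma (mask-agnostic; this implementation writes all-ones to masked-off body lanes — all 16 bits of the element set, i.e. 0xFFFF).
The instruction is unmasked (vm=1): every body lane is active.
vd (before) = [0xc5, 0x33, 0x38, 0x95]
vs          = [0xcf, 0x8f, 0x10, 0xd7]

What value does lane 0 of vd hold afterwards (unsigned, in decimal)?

VLMAX = VLEN×LMUL/SEW = 128×1/2/16 = 4
AVL=3 ≤ VLMAX=4, so vl = 3
  i=0: xor(0xc5,0xcf) → 10
  i=1: xor(0x33,0x8f) → 188
  i=2: xor(0x38,0x10) → 40
  i=3: tail/ones → 65535

vd[0] = 10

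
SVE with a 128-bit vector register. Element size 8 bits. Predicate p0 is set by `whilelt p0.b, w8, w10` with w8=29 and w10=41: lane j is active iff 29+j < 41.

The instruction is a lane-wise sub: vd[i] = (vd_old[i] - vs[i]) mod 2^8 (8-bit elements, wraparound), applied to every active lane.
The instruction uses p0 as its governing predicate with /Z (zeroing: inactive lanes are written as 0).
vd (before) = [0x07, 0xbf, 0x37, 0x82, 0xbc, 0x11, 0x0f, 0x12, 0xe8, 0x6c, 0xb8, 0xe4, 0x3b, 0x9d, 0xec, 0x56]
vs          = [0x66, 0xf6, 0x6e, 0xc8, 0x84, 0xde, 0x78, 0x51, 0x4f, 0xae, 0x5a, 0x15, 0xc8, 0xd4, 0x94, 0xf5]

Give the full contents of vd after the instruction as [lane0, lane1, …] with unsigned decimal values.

vd = [161, 201, 201, 186, 56, 51, 151, 193, 153, 190, 94, 207, 0, 0, 0, 0]

lane count: 128 div 8 = 16
whilelt: lane j active iff 29+j < 41 → j < 12 → 12 active
vd[0] sub(0x07,0x66) -> 0xa1
vd[1] sub(0xbf,0xf6) -> 0xc9
vd[2] sub(0x37,0x6e) -> 0xc9
vd[3] sub(0x82,0xc8) -> 0xba
vd[4] sub(0xbc,0x84) -> 0x38
vd[5] sub(0x11,0xde) -> 0x33
vd[6] sub(0x0f,0x78) -> 0x97
vd[7] sub(0x12,0x51) -> 0xc1
vd[8] sub(0xe8,0x4f) -> 0x99
vd[9] sub(0x6c,0xae) -> 0xbe
vd[10] sub(0xb8,0x5a) -> 0x5e
vd[11] sub(0xe4,0x15) -> 0xcf
vd[12] tail/zero -> 0x00
vd[13] tail/zero -> 0x00
vd[14] tail/zero -> 0x00
vd[15] tail/zero -> 0x00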